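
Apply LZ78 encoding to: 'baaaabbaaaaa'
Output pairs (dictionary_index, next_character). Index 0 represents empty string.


LZ78 encoding steps:
Dictionary: {0: ''}
Step 1: w='' (idx 0), next='b' -> output (0, 'b'), add 'b' as idx 1
Step 2: w='' (idx 0), next='a' -> output (0, 'a'), add 'a' as idx 2
Step 3: w='a' (idx 2), next='a' -> output (2, 'a'), add 'aa' as idx 3
Step 4: w='a' (idx 2), next='b' -> output (2, 'b'), add 'ab' as idx 4
Step 5: w='b' (idx 1), next='a' -> output (1, 'a'), add 'ba' as idx 5
Step 6: w='aa' (idx 3), next='a' -> output (3, 'a'), add 'aaa' as idx 6
Step 7: w='a' (idx 2), end of input -> output (2, '')


Encoded: [(0, 'b'), (0, 'a'), (2, 'a'), (2, 'b'), (1, 'a'), (3, 'a'), (2, '')]


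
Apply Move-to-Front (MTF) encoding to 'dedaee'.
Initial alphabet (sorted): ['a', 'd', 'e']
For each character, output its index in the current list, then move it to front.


MTF encoding:
'd': index 1 in ['a', 'd', 'e'] -> ['d', 'a', 'e']
'e': index 2 in ['d', 'a', 'e'] -> ['e', 'd', 'a']
'd': index 1 in ['e', 'd', 'a'] -> ['d', 'e', 'a']
'a': index 2 in ['d', 'e', 'a'] -> ['a', 'd', 'e']
'e': index 2 in ['a', 'd', 'e'] -> ['e', 'a', 'd']
'e': index 0 in ['e', 'a', 'd'] -> ['e', 'a', 'd']


Output: [1, 2, 1, 2, 2, 0]


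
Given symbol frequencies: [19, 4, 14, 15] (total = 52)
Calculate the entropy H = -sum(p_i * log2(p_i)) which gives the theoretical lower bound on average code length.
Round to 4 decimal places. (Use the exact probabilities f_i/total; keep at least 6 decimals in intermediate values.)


Per-symbol terms -p_i * log2(p_i) with p_i = f_i/52:
  p = 19/52 = 0.365385: log2(p) = -1.452512, -p*log2(p) = 0.530726
  p = 4/52 = 0.076923: log2(p) = -3.700440, -p*log2(p) = 0.284649
  p = 14/52 = 0.269231: log2(p) = -1.893085, -p*log2(p) = 0.509677
  p = 15/52 = 0.288462: log2(p) = -1.793549, -p*log2(p) = 0.517370
H = 0.530726 + 0.284649 + 0.509677 + 0.517370 = 1.842422

H = 1.8424 bits/symbol


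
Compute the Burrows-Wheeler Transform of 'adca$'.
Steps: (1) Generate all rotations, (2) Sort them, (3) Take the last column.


Rotations (sorted):
  0: $adca -> last char: a
  1: a$adc -> last char: c
  2: adca$ -> last char: $
  3: ca$ad -> last char: d
  4: dca$a -> last char: a


BWT = ac$da


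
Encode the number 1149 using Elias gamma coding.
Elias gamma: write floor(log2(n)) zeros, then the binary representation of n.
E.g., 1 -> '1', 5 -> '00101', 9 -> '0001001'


num_bits = floor(log2(1149)) + 1 = 11
leading_zeros = num_bits - 1 = 10
binary(1149) = 10001111101

Elias gamma(1149) = '0000000000' + '10001111101' = 000000000010001111101 (21 bits)


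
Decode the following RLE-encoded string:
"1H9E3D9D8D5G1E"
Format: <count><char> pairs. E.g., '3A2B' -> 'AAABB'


Expanding each <count><char> pair:
  1H -> 'H'
  9E -> 'EEEEEEEEE'
  3D -> 'DDD'
  9D -> 'DDDDDDDDD'
  8D -> 'DDDDDDDD'
  5G -> 'GGGGG'
  1E -> 'E'

Decoded = HEEEEEEEEEDDDDDDDDDDDDDDDDDDDDGGGGGE


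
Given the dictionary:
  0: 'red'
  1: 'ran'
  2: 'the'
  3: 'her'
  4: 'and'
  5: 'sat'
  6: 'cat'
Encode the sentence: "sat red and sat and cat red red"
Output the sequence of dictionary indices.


Look up each word in the dictionary:
  'sat' -> 5
  'red' -> 0
  'and' -> 4
  'sat' -> 5
  'and' -> 4
  'cat' -> 6
  'red' -> 0
  'red' -> 0

Encoded: [5, 0, 4, 5, 4, 6, 0, 0]


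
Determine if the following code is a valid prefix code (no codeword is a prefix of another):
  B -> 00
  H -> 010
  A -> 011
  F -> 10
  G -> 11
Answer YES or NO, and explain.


Checking each pair (does one codeword prefix another?):
  B='00' vs H='010': no prefix
  B='00' vs A='011': no prefix
  B='00' vs F='10': no prefix
  B='00' vs G='11': no prefix
  H='010' vs B='00': no prefix
  H='010' vs A='011': no prefix
  H='010' vs F='10': no prefix
  H='010' vs G='11': no prefix
  A='011' vs B='00': no prefix
  A='011' vs H='010': no prefix
  A='011' vs F='10': no prefix
  A='011' vs G='11': no prefix
  F='10' vs B='00': no prefix
  F='10' vs H='010': no prefix
  F='10' vs A='011': no prefix
  F='10' vs G='11': no prefix
  G='11' vs B='00': no prefix
  G='11' vs H='010': no prefix
  G='11' vs A='011': no prefix
  G='11' vs F='10': no prefix
No violation found over all pairs.

YES -- this is a valid prefix code. No codeword is a prefix of any other codeword.


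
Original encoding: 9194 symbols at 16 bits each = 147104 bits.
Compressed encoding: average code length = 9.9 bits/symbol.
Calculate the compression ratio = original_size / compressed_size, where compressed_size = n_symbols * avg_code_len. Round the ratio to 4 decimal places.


original_size = n_symbols * orig_bits = 9194 * 16 = 147104 bits
compressed_size = n_symbols * avg_code_len = 9194 * 9.9 = 91020.6 bits
ratio = original_size / compressed_size = 147104 / 91020.6 = 1.6162

Compression ratio = 1.6162


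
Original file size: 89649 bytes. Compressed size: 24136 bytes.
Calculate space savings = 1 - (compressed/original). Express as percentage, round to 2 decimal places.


ratio = compressed/original = 24136/89649 = 0.269228
savings = 1 - ratio = 1 - 0.269228 = 0.730772
as a percentage: 0.730772 * 100 = 73.08%

Space savings = 1 - 24136/89649 = 73.08%


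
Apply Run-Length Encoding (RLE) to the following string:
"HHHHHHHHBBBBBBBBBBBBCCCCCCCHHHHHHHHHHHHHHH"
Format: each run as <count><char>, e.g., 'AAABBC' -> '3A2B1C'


Scanning runs left to right:
  i=0: run of 'H' x 8 -> '8H'
  i=8: run of 'B' x 12 -> '12B'
  i=20: run of 'C' x 7 -> '7C'
  i=27: run of 'H' x 15 -> '15H'

RLE = 8H12B7C15H


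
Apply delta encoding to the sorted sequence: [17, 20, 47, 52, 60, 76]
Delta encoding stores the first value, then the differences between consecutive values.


First value: 17
Deltas:
  20 - 17 = 3
  47 - 20 = 27
  52 - 47 = 5
  60 - 52 = 8
  76 - 60 = 16


Delta encoded: [17, 3, 27, 5, 8, 16]


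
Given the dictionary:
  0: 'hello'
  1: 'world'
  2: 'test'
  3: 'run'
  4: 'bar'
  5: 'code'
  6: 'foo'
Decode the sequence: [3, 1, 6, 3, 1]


Look up each index in the dictionary:
  3 -> 'run'
  1 -> 'world'
  6 -> 'foo'
  3 -> 'run'
  1 -> 'world'

Decoded: "run world foo run world"


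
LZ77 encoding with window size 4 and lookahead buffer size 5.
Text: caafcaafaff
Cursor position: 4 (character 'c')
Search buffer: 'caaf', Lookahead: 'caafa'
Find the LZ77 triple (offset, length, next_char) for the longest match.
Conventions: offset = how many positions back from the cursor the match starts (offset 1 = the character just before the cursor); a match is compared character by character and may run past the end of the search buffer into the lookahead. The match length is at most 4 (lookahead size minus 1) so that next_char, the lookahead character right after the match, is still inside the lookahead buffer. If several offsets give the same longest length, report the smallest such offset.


Try each offset into the search buffer:
  offset=1 (pos 3, char 'f'): match length 0
  offset=2 (pos 2, char 'a'): match length 0
  offset=3 (pos 1, char 'a'): match length 0
  offset=4 (pos 0, char 'c'): match length 4
Longest match has length 4 at offset 4.
next_char = character at position 4 + 4 = 8 -> 'a'

Best match: offset=4, length=4 (matching 'caaf' starting at position 0)
LZ77 triple: (4, 4, 'a')


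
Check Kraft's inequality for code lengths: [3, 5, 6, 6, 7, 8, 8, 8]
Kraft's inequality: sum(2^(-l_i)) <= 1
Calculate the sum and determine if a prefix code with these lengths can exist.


Sum = 2^(-3) + 2^(-5) + 2^(-6) + 2^(-6) + 2^(-7) + 2^(-8) + 2^(-8) + 2^(-8)
    = 0.125 + 0.03125 + 0.015625 + 0.015625 + 0.0078125 + 0.00390625 + 0.00390625 + 0.00390625
    = 53/256 = 0.20703125
Since 0.20703125 <= 1, Kraft's inequality IS satisfied.
A prefix code with these lengths CAN exist.

Kraft sum = 0.20703125. Satisfied.


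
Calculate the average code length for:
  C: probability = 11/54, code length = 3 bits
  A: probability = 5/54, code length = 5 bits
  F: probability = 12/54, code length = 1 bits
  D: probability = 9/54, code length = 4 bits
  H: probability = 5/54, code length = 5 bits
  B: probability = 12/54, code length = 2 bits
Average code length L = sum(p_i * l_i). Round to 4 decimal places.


Weighted contributions p_i * l_i:
  C: (11/54) * 3 = 33/54
  A: (5/54) * 5 = 25/54
  F: (12/54) * 1 = 12/54
  D: (9/54) * 4 = 36/54
  H: (5/54) * 5 = 25/54
  B: (12/54) * 2 = 24/54
Sum = (33 + 25 + 12 + 36 + 25 + 24)/54 = 155/54

L = 155/54 = 2.8704 bits/symbol


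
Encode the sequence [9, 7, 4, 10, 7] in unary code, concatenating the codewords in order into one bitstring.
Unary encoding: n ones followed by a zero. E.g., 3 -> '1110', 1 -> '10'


Encode each number as n ones followed by a terminating 0:
  9 -> 1111111110 (10 bits)
  7 -> 11111110 (8 bits)
  4 -> 11110 (5 bits)
  10 -> 11111111110 (11 bits)
  7 -> 11111110 (8 bits)
Total length = 10 + 8 + 5 + 11 + 8 = 42 bits.

Unary([9, 7, 4, 10, 7]) = 111111111011111110111101111111111011111110 (42 bits)


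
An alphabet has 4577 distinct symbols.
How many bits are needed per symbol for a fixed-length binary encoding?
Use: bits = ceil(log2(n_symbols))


log2(4577) = 12.1602
Bracket: 2^12 = 4096 < 4577 <= 2^13 = 8192
So ceil(log2(4577)) = 13

bits = ceil(log2(4577)) = ceil(12.1602) = 13 bits


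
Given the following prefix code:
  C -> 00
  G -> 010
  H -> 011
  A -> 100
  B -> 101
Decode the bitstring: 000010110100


Decoding step by step:
Bits 00 -> C
Bits 00 -> C
Bits 101 -> B
Bits 101 -> B
Bits 00 -> C


Decoded message: CCBBC


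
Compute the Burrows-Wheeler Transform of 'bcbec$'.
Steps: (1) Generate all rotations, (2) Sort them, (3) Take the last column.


Rotations (sorted):
  0: $bcbec -> last char: c
  1: bcbec$ -> last char: $
  2: bec$bc -> last char: c
  3: c$bcbe -> last char: e
  4: cbec$b -> last char: b
  5: ec$bcb -> last char: b


BWT = c$cebb


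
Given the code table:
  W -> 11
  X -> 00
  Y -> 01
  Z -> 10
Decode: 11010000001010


Decoding:
11 -> W
01 -> Y
00 -> X
00 -> X
00 -> X
10 -> Z
10 -> Z


Result: WYXXXZZ


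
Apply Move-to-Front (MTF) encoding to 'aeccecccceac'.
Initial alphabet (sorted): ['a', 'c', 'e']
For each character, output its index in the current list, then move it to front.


MTF encoding:
'a': index 0 in ['a', 'c', 'e'] -> ['a', 'c', 'e']
'e': index 2 in ['a', 'c', 'e'] -> ['e', 'a', 'c']
'c': index 2 in ['e', 'a', 'c'] -> ['c', 'e', 'a']
'c': index 0 in ['c', 'e', 'a'] -> ['c', 'e', 'a']
'e': index 1 in ['c', 'e', 'a'] -> ['e', 'c', 'a']
'c': index 1 in ['e', 'c', 'a'] -> ['c', 'e', 'a']
'c': index 0 in ['c', 'e', 'a'] -> ['c', 'e', 'a']
'c': index 0 in ['c', 'e', 'a'] -> ['c', 'e', 'a']
'c': index 0 in ['c', 'e', 'a'] -> ['c', 'e', 'a']
'e': index 1 in ['c', 'e', 'a'] -> ['e', 'c', 'a']
'a': index 2 in ['e', 'c', 'a'] -> ['a', 'e', 'c']
'c': index 2 in ['a', 'e', 'c'] -> ['c', 'a', 'e']


Output: [0, 2, 2, 0, 1, 1, 0, 0, 0, 1, 2, 2]


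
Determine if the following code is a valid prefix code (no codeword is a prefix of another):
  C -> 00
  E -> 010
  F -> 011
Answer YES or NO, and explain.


Checking each pair (does one codeword prefix another?):
  C='00' vs E='010': no prefix
  C='00' vs F='011': no prefix
  E='010' vs C='00': no prefix
  E='010' vs F='011': no prefix
  F='011' vs C='00': no prefix
  F='011' vs E='010': no prefix
No violation found over all pairs.

YES -- this is a valid prefix code. No codeword is a prefix of any other codeword.


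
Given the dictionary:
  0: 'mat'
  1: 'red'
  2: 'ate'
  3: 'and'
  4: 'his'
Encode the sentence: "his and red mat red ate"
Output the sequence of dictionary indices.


Look up each word in the dictionary:
  'his' -> 4
  'and' -> 3
  'red' -> 1
  'mat' -> 0
  'red' -> 1
  'ate' -> 2

Encoded: [4, 3, 1, 0, 1, 2]


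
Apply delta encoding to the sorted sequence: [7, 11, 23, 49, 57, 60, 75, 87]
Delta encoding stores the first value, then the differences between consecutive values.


First value: 7
Deltas:
  11 - 7 = 4
  23 - 11 = 12
  49 - 23 = 26
  57 - 49 = 8
  60 - 57 = 3
  75 - 60 = 15
  87 - 75 = 12


Delta encoded: [7, 4, 12, 26, 8, 3, 15, 12]


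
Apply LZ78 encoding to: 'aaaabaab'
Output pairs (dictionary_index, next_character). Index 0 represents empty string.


LZ78 encoding steps:
Dictionary: {0: ''}
Step 1: w='' (idx 0), next='a' -> output (0, 'a'), add 'a' as idx 1
Step 2: w='a' (idx 1), next='a' -> output (1, 'a'), add 'aa' as idx 2
Step 3: w='a' (idx 1), next='b' -> output (1, 'b'), add 'ab' as idx 3
Step 4: w='aa' (idx 2), next='b' -> output (2, 'b'), add 'aab' as idx 4


Encoded: [(0, 'a'), (1, 'a'), (1, 'b'), (2, 'b')]


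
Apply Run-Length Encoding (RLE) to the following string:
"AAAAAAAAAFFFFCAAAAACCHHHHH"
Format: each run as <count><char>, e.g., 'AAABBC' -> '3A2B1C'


Scanning runs left to right:
  i=0: run of 'A' x 9 -> '9A'
  i=9: run of 'F' x 4 -> '4F'
  i=13: run of 'C' x 1 -> '1C'
  i=14: run of 'A' x 5 -> '5A'
  i=19: run of 'C' x 2 -> '2C'
  i=21: run of 'H' x 5 -> '5H'

RLE = 9A4F1C5A2C5H


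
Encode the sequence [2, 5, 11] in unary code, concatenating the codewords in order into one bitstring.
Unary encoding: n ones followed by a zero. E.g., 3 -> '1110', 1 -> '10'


Encode each number as n ones followed by a terminating 0:
  2 -> 110 (3 bits)
  5 -> 111110 (6 bits)
  11 -> 111111111110 (12 bits)
Total length = 3 + 6 + 12 = 21 bits.

Unary([2, 5, 11]) = 110111110111111111110 (21 bits)


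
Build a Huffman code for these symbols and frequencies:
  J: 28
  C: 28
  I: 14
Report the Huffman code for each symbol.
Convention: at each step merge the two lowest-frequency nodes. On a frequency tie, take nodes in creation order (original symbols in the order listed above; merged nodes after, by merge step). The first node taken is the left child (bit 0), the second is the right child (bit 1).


Huffman tree construction:
Step 1: Merge I(14) + J(28) = 42
Step 2: Merge C(28) + (I+J)(42) = 70
Read each symbol's code off the tree from the root (left child = 0, right child = 1).

Codes:
  J: 11 (length 2)
  C: 0 (length 1)
  I: 10 (length 2)
Average code length: 112/70 = 1.6000 bits/symbol


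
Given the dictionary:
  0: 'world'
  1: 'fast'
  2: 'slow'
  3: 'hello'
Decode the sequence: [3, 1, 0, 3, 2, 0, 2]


Look up each index in the dictionary:
  3 -> 'hello'
  1 -> 'fast'
  0 -> 'world'
  3 -> 'hello'
  2 -> 'slow'
  0 -> 'world'
  2 -> 'slow'

Decoded: "hello fast world hello slow world slow"


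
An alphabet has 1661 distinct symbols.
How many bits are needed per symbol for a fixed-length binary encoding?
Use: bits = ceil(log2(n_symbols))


log2(1661) = 10.6978
Bracket: 2^10 = 1024 < 1661 <= 2^11 = 2048
So ceil(log2(1661)) = 11

bits = ceil(log2(1661)) = ceil(10.6978) = 11 bits


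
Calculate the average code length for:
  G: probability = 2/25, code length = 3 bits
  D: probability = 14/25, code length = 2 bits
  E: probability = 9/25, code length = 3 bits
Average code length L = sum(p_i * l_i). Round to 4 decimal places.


Weighted contributions p_i * l_i:
  G: (2/25) * 3 = 6/25
  D: (14/25) * 2 = 28/25
  E: (9/25) * 3 = 27/25
Sum = (6 + 28 + 27)/25 = 61/25

L = 61/25 = 2.4400 bits/symbol


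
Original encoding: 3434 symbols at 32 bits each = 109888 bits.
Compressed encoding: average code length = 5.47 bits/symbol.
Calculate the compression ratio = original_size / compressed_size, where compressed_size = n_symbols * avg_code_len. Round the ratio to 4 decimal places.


original_size = n_symbols * orig_bits = 3434 * 32 = 109888 bits
compressed_size = n_symbols * avg_code_len = 3434 * 5.47 = 18783.98 bits
ratio = original_size / compressed_size = 109888 / 18783.98 = 5.8501

Compression ratio = 5.8501


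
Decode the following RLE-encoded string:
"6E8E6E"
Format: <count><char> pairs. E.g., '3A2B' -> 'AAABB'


Expanding each <count><char> pair:
  6E -> 'EEEEEE'
  8E -> 'EEEEEEEE'
  6E -> 'EEEEEE'

Decoded = EEEEEEEEEEEEEEEEEEEE


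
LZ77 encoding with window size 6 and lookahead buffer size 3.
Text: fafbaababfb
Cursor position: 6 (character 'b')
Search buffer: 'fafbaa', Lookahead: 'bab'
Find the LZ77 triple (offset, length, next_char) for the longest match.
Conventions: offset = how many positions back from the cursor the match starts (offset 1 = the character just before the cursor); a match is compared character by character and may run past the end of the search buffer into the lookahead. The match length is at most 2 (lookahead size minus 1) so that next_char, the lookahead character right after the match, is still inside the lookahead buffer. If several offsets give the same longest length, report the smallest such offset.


Try each offset into the search buffer:
  offset=1 (pos 5, char 'a'): match length 0
  offset=2 (pos 4, char 'a'): match length 0
  offset=3 (pos 3, char 'b'): match length 2
  offset=4 (pos 2, char 'f'): match length 0
  offset=5 (pos 1, char 'a'): match length 0
  offset=6 (pos 0, char 'f'): match length 0
Longest match has length 2 at offset 3.
next_char = character at position 6 + 2 = 8 -> 'b'

Best match: offset=3, length=2 (matching 'ba' starting at position 3)
LZ77 triple: (3, 2, 'b')


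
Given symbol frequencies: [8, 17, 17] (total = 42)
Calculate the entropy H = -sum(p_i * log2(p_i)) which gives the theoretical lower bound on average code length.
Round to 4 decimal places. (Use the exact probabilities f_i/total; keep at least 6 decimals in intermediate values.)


Per-symbol terms -p_i * log2(p_i) with p_i = f_i/42:
  p = 8/42 = 0.190476: log2(p) = -2.392317, -p*log2(p) = 0.455680
  p = 17/42 = 0.404762: log2(p) = -1.304855, -p*log2(p) = 0.528155
  p = 17/42 = 0.404762: log2(p) = -1.304855, -p*log2(p) = 0.528155
H = 0.455680 + 0.528155 + 0.528155 = 1.511990

H = 1.512 bits/symbol


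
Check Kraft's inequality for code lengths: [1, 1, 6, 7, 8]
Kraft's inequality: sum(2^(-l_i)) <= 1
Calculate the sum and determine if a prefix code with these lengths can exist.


Sum = 2^(-1) + 2^(-1) + 2^(-6) + 2^(-7) + 2^(-8)
    = 0.5 + 0.5 + 0.015625 + 0.0078125 + 0.00390625
    = 263/256 = 1.02734375
Since 1.02734375 > 1, Kraft's inequality is NOT satisfied.
A prefix code with these lengths CANNOT exist.

Kraft sum = 1.02734375. Not satisfied.


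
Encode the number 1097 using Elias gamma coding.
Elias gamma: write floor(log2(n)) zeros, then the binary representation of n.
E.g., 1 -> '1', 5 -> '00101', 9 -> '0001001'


num_bits = floor(log2(1097)) + 1 = 11
leading_zeros = num_bits - 1 = 10
binary(1097) = 10001001001

Elias gamma(1097) = '0000000000' + '10001001001' = 000000000010001001001 (21 bits)


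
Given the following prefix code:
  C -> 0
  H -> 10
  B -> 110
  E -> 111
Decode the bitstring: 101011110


Decoding step by step:
Bits 10 -> H
Bits 10 -> H
Bits 111 -> E
Bits 10 -> H


Decoded message: HHEH


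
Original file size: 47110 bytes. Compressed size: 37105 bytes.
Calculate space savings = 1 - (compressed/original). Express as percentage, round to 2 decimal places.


ratio = compressed/original = 37105/47110 = 0.787625
savings = 1 - ratio = 1 - 0.787625 = 0.212375
as a percentage: 0.212375 * 100 = 21.24%

Space savings = 1 - 37105/47110 = 21.24%


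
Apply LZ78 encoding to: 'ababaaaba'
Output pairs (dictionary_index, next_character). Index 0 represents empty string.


LZ78 encoding steps:
Dictionary: {0: ''}
Step 1: w='' (idx 0), next='a' -> output (0, 'a'), add 'a' as idx 1
Step 2: w='' (idx 0), next='b' -> output (0, 'b'), add 'b' as idx 2
Step 3: w='a' (idx 1), next='b' -> output (1, 'b'), add 'ab' as idx 3
Step 4: w='a' (idx 1), next='a' -> output (1, 'a'), add 'aa' as idx 4
Step 5: w='ab' (idx 3), next='a' -> output (3, 'a'), add 'aba' as idx 5


Encoded: [(0, 'a'), (0, 'b'), (1, 'b'), (1, 'a'), (3, 'a')]


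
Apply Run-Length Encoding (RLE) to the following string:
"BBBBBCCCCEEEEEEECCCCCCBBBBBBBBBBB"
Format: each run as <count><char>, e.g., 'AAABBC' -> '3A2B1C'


Scanning runs left to right:
  i=0: run of 'B' x 5 -> '5B'
  i=5: run of 'C' x 4 -> '4C'
  i=9: run of 'E' x 7 -> '7E'
  i=16: run of 'C' x 6 -> '6C'
  i=22: run of 'B' x 11 -> '11B'

RLE = 5B4C7E6C11B


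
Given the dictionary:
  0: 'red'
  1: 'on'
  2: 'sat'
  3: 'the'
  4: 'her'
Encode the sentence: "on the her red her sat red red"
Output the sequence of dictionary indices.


Look up each word in the dictionary:
  'on' -> 1
  'the' -> 3
  'her' -> 4
  'red' -> 0
  'her' -> 4
  'sat' -> 2
  'red' -> 0
  'red' -> 0

Encoded: [1, 3, 4, 0, 4, 2, 0, 0]


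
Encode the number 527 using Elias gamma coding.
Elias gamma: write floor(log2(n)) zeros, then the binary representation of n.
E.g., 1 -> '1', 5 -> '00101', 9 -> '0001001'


num_bits = floor(log2(527)) + 1 = 10
leading_zeros = num_bits - 1 = 9
binary(527) = 1000001111

Elias gamma(527) = '000000000' + '1000001111' = 0000000001000001111 (19 bits)


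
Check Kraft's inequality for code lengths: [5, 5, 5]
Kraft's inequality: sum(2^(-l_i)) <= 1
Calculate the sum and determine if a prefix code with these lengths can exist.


Sum = 2^(-5) + 2^(-5) + 2^(-5)
    = 0.03125 + 0.03125 + 0.03125
    = 3/32 = 0.09375
Since 0.09375 <= 1, Kraft's inequality IS satisfied.
A prefix code with these lengths CAN exist.

Kraft sum = 0.09375. Satisfied.


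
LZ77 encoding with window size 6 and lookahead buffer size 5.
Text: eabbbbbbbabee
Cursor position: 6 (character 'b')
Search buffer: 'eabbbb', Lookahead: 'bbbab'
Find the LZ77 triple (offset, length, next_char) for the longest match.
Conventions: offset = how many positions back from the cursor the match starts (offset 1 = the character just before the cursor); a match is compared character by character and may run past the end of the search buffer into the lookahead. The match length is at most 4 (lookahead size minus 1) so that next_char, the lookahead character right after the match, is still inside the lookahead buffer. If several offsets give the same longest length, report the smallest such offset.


Try each offset into the search buffer:
  offset=1 (pos 5, char 'b'): match length 3
  offset=2 (pos 4, char 'b'): match length 3
  offset=3 (pos 3, char 'b'): match length 3
  offset=4 (pos 2, char 'b'): match length 3
  offset=5 (pos 1, char 'a'): match length 0
  offset=6 (pos 0, char 'e'): match length 0
Longest match has length 3, found at offsets 1, 2, 3, 4; take the smallest, offset 1.
next_char = character at position 6 + 3 = 9 -> 'a'

Best match: offset=1, length=3 (matching 'bbb' starting at position 5)
LZ77 triple: (1, 3, 'a')


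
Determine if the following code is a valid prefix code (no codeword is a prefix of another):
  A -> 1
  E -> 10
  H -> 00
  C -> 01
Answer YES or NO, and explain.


Checking each pair (does one codeword prefix another?):
  A='1' vs E='10': prefix -- VIOLATION

NO -- this is NOT a valid prefix code. A (1) is a prefix of E (10).


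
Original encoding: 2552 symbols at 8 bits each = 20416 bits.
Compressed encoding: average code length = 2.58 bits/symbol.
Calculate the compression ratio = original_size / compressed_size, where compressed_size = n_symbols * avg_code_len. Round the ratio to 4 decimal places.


original_size = n_symbols * orig_bits = 2552 * 8 = 20416 bits
compressed_size = n_symbols * avg_code_len = 2552 * 2.58 = 6584.16 bits
ratio = original_size / compressed_size = 20416 / 6584.16 = 3.1008

Compression ratio = 3.1008


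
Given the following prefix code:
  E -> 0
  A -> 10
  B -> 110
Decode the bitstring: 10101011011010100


Decoding step by step:
Bits 10 -> A
Bits 10 -> A
Bits 10 -> A
Bits 110 -> B
Bits 110 -> B
Bits 10 -> A
Bits 10 -> A
Bits 0 -> E


Decoded message: AAABBAAE


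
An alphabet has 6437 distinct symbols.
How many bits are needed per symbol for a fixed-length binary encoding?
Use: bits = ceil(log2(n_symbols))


log2(6437) = 12.6522
Bracket: 2^12 = 4096 < 6437 <= 2^13 = 8192
So ceil(log2(6437)) = 13

bits = ceil(log2(6437)) = ceil(12.6522) = 13 bits


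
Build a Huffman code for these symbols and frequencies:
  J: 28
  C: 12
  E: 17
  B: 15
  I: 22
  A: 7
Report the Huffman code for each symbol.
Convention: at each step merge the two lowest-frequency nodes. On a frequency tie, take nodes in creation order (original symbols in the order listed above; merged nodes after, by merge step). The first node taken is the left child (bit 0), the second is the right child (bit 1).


Huffman tree construction:
Step 1: Merge A(7) + C(12) = 19
Step 2: Merge B(15) + E(17) = 32
Step 3: Merge (A+C)(19) + I(22) = 41
Step 4: Merge J(28) + (B+E)(32) = 60
Step 5: Merge ((A+C)+I)(41) + (J+(B+E))(60) = 101
Read each symbol's code off the tree from the root (left child = 0, right child = 1).

Codes:
  J: 10 (length 2)
  C: 001 (length 3)
  E: 111 (length 3)
  B: 110 (length 3)
  I: 01 (length 2)
  A: 000 (length 3)
Average code length: 253/101 = 2.5050 bits/symbol


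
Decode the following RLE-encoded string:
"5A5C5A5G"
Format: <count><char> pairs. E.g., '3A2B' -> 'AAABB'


Expanding each <count><char> pair:
  5A -> 'AAAAA'
  5C -> 'CCCCC'
  5A -> 'AAAAA'
  5G -> 'GGGGG'

Decoded = AAAAACCCCCAAAAAGGGGG


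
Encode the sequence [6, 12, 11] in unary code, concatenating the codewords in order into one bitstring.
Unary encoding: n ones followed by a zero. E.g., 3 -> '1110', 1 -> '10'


Encode each number as n ones followed by a terminating 0:
  6 -> 1111110 (7 bits)
  12 -> 1111111111110 (13 bits)
  11 -> 111111111110 (12 bits)
Total length = 7 + 13 + 12 = 32 bits.

Unary([6, 12, 11]) = 11111101111111111110111111111110 (32 bits)


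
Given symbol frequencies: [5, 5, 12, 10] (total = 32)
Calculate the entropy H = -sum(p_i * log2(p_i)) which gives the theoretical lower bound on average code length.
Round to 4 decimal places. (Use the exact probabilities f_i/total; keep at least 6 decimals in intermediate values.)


Per-symbol terms -p_i * log2(p_i) with p_i = f_i/32:
  p = 5/32 = 0.156250: log2(p) = -2.678072, -p*log2(p) = 0.418449
  p = 5/32 = 0.156250: log2(p) = -2.678072, -p*log2(p) = 0.418449
  p = 12/32 = 0.375000: log2(p) = -1.415037, -p*log2(p) = 0.530639
  p = 10/32 = 0.312500: log2(p) = -1.678072, -p*log2(p) = 0.524397
H = 0.418449 + 0.418449 + 0.530639 + 0.524397 = 1.891934

H = 1.8919 bits/symbol


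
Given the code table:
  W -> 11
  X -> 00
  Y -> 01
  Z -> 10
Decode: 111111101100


Decoding:
11 -> W
11 -> W
11 -> W
10 -> Z
11 -> W
00 -> X


Result: WWWZWX


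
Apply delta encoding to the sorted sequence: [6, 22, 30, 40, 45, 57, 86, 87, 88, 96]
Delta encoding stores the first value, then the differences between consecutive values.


First value: 6
Deltas:
  22 - 6 = 16
  30 - 22 = 8
  40 - 30 = 10
  45 - 40 = 5
  57 - 45 = 12
  86 - 57 = 29
  87 - 86 = 1
  88 - 87 = 1
  96 - 88 = 8


Delta encoded: [6, 16, 8, 10, 5, 12, 29, 1, 1, 8]


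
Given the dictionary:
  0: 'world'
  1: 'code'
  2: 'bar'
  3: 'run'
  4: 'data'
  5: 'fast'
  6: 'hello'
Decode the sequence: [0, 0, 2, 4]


Look up each index in the dictionary:
  0 -> 'world'
  0 -> 'world'
  2 -> 'bar'
  4 -> 'data'

Decoded: "world world bar data"


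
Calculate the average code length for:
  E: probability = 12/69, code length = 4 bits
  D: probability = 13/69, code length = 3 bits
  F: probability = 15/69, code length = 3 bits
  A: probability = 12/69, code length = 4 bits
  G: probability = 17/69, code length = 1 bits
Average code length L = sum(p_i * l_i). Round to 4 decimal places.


Weighted contributions p_i * l_i:
  E: (12/69) * 4 = 48/69
  D: (13/69) * 3 = 39/69
  F: (15/69) * 3 = 45/69
  A: (12/69) * 4 = 48/69
  G: (17/69) * 1 = 17/69
Sum = (48 + 39 + 45 + 48 + 17)/69 = 197/69

L = 197/69 = 2.8551 bits/symbol


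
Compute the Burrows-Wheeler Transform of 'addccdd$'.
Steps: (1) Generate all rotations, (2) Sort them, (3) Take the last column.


Rotations (sorted):
  0: $addccdd -> last char: d
  1: addccdd$ -> last char: $
  2: ccdd$add -> last char: d
  3: cdd$addc -> last char: c
  4: d$addccd -> last char: d
  5: dccdd$ad -> last char: d
  6: dd$addcc -> last char: c
  7: ddccdd$a -> last char: a


BWT = d$dcddca


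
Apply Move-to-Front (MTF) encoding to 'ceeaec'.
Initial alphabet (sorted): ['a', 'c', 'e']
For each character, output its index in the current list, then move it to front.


MTF encoding:
'c': index 1 in ['a', 'c', 'e'] -> ['c', 'a', 'e']
'e': index 2 in ['c', 'a', 'e'] -> ['e', 'c', 'a']
'e': index 0 in ['e', 'c', 'a'] -> ['e', 'c', 'a']
'a': index 2 in ['e', 'c', 'a'] -> ['a', 'e', 'c']
'e': index 1 in ['a', 'e', 'c'] -> ['e', 'a', 'c']
'c': index 2 in ['e', 'a', 'c'] -> ['c', 'e', 'a']


Output: [1, 2, 0, 2, 1, 2]


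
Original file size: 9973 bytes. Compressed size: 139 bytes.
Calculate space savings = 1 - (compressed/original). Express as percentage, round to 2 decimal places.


ratio = compressed/original = 139/9973 = 0.013938
savings = 1 - ratio = 1 - 0.013938 = 0.986062
as a percentage: 0.986062 * 100 = 98.61%

Space savings = 1 - 139/9973 = 98.61%


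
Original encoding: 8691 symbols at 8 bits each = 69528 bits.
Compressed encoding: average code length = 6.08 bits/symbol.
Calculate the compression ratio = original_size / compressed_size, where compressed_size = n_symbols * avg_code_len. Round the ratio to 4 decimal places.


original_size = n_symbols * orig_bits = 8691 * 8 = 69528 bits
compressed_size = n_symbols * avg_code_len = 8691 * 6.08 = 52841.28 bits
ratio = original_size / compressed_size = 69528 / 52841.28 = 1.3158

Compression ratio = 1.3158


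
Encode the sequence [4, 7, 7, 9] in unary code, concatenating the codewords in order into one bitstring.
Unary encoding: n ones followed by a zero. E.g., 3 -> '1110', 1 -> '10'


Encode each number as n ones followed by a terminating 0:
  4 -> 11110 (5 bits)
  7 -> 11111110 (8 bits)
  7 -> 11111110 (8 bits)
  9 -> 1111111110 (10 bits)
Total length = 5 + 8 + 8 + 10 = 31 bits.

Unary([4, 7, 7, 9]) = 1111011111110111111101111111110 (31 bits)


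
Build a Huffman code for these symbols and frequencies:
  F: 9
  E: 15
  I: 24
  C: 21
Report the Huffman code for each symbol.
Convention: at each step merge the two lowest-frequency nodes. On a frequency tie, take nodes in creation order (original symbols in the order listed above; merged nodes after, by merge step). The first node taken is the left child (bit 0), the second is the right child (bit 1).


Huffman tree construction:
Step 1: Merge F(9) + E(15) = 24
Step 2: Merge C(21) + I(24) = 45
Step 3: Merge (F+E)(24) + (C+I)(45) = 69
Read each symbol's code off the tree from the root (left child = 0, right child = 1).

Codes:
  F: 00 (length 2)
  E: 01 (length 2)
  I: 11 (length 2)
  C: 10 (length 2)
Average code length: 138/69 = 2.0000 bits/symbol


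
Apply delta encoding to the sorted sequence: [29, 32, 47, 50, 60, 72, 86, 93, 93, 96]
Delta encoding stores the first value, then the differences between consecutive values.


First value: 29
Deltas:
  32 - 29 = 3
  47 - 32 = 15
  50 - 47 = 3
  60 - 50 = 10
  72 - 60 = 12
  86 - 72 = 14
  93 - 86 = 7
  93 - 93 = 0
  96 - 93 = 3


Delta encoded: [29, 3, 15, 3, 10, 12, 14, 7, 0, 3]


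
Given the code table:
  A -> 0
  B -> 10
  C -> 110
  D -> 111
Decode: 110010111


Decoding:
110 -> C
0 -> A
10 -> B
111 -> D


Result: CABD


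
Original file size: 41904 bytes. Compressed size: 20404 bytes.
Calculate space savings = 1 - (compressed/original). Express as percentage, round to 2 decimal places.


ratio = compressed/original = 20404/41904 = 0.486922
savings = 1 - ratio = 1 - 0.486922 = 0.513078
as a percentage: 0.513078 * 100 = 51.31%

Space savings = 1 - 20404/41904 = 51.31%


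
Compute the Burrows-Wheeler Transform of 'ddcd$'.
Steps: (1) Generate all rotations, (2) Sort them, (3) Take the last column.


Rotations (sorted):
  0: $ddcd -> last char: d
  1: cd$dd -> last char: d
  2: d$ddc -> last char: c
  3: dcd$d -> last char: d
  4: ddcd$ -> last char: $


BWT = ddcd$


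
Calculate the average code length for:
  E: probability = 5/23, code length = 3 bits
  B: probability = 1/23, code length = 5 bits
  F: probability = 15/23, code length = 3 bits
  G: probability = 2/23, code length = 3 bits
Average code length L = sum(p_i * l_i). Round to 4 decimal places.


Weighted contributions p_i * l_i:
  E: (5/23) * 3 = 15/23
  B: (1/23) * 5 = 5/23
  F: (15/23) * 3 = 45/23
  G: (2/23) * 3 = 6/23
Sum = (15 + 5 + 45 + 6)/23 = 71/23

L = 71/23 = 3.0870 bits/symbol


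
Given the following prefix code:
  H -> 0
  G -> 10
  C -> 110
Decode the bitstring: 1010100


Decoding step by step:
Bits 10 -> G
Bits 10 -> G
Bits 10 -> G
Bits 0 -> H


Decoded message: GGGH


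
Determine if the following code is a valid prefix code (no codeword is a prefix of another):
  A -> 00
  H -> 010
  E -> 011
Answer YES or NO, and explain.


Checking each pair (does one codeword prefix another?):
  A='00' vs H='010': no prefix
  A='00' vs E='011': no prefix
  H='010' vs A='00': no prefix
  H='010' vs E='011': no prefix
  E='011' vs A='00': no prefix
  E='011' vs H='010': no prefix
No violation found over all pairs.

YES -- this is a valid prefix code. No codeword is a prefix of any other codeword.


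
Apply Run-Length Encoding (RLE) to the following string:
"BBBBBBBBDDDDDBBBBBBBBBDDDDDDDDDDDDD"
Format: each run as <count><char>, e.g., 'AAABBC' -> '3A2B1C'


Scanning runs left to right:
  i=0: run of 'B' x 8 -> '8B'
  i=8: run of 'D' x 5 -> '5D'
  i=13: run of 'B' x 9 -> '9B'
  i=22: run of 'D' x 13 -> '13D'

RLE = 8B5D9B13D


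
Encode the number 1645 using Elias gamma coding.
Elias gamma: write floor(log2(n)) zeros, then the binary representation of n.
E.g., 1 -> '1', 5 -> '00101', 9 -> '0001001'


num_bits = floor(log2(1645)) + 1 = 11
leading_zeros = num_bits - 1 = 10
binary(1645) = 11001101101

Elias gamma(1645) = '0000000000' + '11001101101' = 000000000011001101101 (21 bits)


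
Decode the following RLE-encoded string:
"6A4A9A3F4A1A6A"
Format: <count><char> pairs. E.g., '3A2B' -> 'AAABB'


Expanding each <count><char> pair:
  6A -> 'AAAAAA'
  4A -> 'AAAA'
  9A -> 'AAAAAAAAA'
  3F -> 'FFF'
  4A -> 'AAAA'
  1A -> 'A'
  6A -> 'AAAAAA'

Decoded = AAAAAAAAAAAAAAAAAAAFFFAAAAAAAAAAA


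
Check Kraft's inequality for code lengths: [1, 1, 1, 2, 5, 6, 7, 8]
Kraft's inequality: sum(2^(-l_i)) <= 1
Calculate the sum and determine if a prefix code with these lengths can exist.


Sum = 2^(-1) + 2^(-1) + 2^(-1) + 2^(-2) + 2^(-5) + 2^(-6) + 2^(-7) + 2^(-8)
    = 0.5 + 0.5 + 0.5 + 0.25 + 0.03125 + 0.015625 + 0.0078125 + 0.00390625
    = 463/256 = 1.80859375
Since 1.80859375 > 1, Kraft's inequality is NOT satisfied.
A prefix code with these lengths CANNOT exist.

Kraft sum = 1.80859375. Not satisfied.


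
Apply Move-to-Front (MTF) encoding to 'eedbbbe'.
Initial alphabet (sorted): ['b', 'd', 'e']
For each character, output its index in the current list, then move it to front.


MTF encoding:
'e': index 2 in ['b', 'd', 'e'] -> ['e', 'b', 'd']
'e': index 0 in ['e', 'b', 'd'] -> ['e', 'b', 'd']
'd': index 2 in ['e', 'b', 'd'] -> ['d', 'e', 'b']
'b': index 2 in ['d', 'e', 'b'] -> ['b', 'd', 'e']
'b': index 0 in ['b', 'd', 'e'] -> ['b', 'd', 'e']
'b': index 0 in ['b', 'd', 'e'] -> ['b', 'd', 'e']
'e': index 2 in ['b', 'd', 'e'] -> ['e', 'b', 'd']


Output: [2, 0, 2, 2, 0, 0, 2]


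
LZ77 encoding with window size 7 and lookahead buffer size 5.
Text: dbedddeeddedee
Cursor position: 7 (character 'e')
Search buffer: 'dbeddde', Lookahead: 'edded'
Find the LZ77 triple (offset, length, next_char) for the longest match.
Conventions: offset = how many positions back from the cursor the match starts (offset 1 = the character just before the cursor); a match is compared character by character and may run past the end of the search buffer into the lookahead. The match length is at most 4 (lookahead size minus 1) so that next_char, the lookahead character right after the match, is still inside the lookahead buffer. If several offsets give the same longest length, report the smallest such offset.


Try each offset into the search buffer:
  offset=1 (pos 6, char 'e'): match length 1
  offset=2 (pos 5, char 'd'): match length 0
  offset=3 (pos 4, char 'd'): match length 0
  offset=4 (pos 3, char 'd'): match length 0
  offset=5 (pos 2, char 'e'): match length 3
  offset=6 (pos 1, char 'b'): match length 0
  offset=7 (pos 0, char 'd'): match length 0
Longest match has length 3 at offset 5.
next_char = character at position 7 + 3 = 10 -> 'e'

Best match: offset=5, length=3 (matching 'edd' starting at position 2)
LZ77 triple: (5, 3, 'e')


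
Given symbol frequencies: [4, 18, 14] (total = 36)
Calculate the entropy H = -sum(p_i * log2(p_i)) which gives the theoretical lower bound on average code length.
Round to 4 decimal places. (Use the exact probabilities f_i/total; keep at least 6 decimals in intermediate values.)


Per-symbol terms -p_i * log2(p_i) with p_i = f_i/36:
  p = 4/36 = 0.111111: log2(p) = -3.169925, -p*log2(p) = 0.352214
  p = 18/36 = 0.500000: log2(p) = -1.000000, -p*log2(p) = 0.500000
  p = 14/36 = 0.388889: log2(p) = -1.362570, -p*log2(p) = 0.529888
H = 0.352214 + 0.500000 + 0.529888 = 1.382102

H = 1.3821 bits/symbol


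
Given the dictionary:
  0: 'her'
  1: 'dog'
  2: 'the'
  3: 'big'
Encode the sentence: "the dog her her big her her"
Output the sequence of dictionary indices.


Look up each word in the dictionary:
  'the' -> 2
  'dog' -> 1
  'her' -> 0
  'her' -> 0
  'big' -> 3
  'her' -> 0
  'her' -> 0

Encoded: [2, 1, 0, 0, 3, 0, 0]


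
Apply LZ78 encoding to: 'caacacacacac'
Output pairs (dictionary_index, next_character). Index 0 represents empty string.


LZ78 encoding steps:
Dictionary: {0: ''}
Step 1: w='' (idx 0), next='c' -> output (0, 'c'), add 'c' as idx 1
Step 2: w='' (idx 0), next='a' -> output (0, 'a'), add 'a' as idx 2
Step 3: w='a' (idx 2), next='c' -> output (2, 'c'), add 'ac' as idx 3
Step 4: w='ac' (idx 3), next='a' -> output (3, 'a'), add 'aca' as idx 4
Step 5: w='c' (idx 1), next='a' -> output (1, 'a'), add 'ca' as idx 5
Step 6: w='ca' (idx 5), next='c' -> output (5, 'c'), add 'cac' as idx 6


Encoded: [(0, 'c'), (0, 'a'), (2, 'c'), (3, 'a'), (1, 'a'), (5, 'c')]


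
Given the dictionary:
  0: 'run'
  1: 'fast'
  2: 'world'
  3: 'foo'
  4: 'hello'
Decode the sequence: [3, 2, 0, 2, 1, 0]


Look up each index in the dictionary:
  3 -> 'foo'
  2 -> 'world'
  0 -> 'run'
  2 -> 'world'
  1 -> 'fast'
  0 -> 'run'

Decoded: "foo world run world fast run"


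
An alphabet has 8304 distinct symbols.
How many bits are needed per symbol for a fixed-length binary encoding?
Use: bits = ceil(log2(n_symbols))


log2(8304) = 13.0196
Bracket: 2^13 = 8192 < 8304 <= 2^14 = 16384
So ceil(log2(8304)) = 14

bits = ceil(log2(8304)) = ceil(13.0196) = 14 bits


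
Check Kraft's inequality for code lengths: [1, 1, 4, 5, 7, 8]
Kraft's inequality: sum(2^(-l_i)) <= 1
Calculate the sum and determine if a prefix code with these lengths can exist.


Sum = 2^(-1) + 2^(-1) + 2^(-4) + 2^(-5) + 2^(-7) + 2^(-8)
    = 0.5 + 0.5 + 0.0625 + 0.03125 + 0.0078125 + 0.00390625
    = 283/256 = 1.10546875
Since 1.10546875 > 1, Kraft's inequality is NOT satisfied.
A prefix code with these lengths CANNOT exist.

Kraft sum = 1.10546875. Not satisfied.


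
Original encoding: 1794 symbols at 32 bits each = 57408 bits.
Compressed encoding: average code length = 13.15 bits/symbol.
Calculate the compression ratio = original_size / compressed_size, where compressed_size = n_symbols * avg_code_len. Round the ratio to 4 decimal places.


original_size = n_symbols * orig_bits = 1794 * 32 = 57408 bits
compressed_size = n_symbols * avg_code_len = 1794 * 13.15 = 23591.1 bits
ratio = original_size / compressed_size = 57408 / 23591.1 = 2.4335

Compression ratio = 2.4335


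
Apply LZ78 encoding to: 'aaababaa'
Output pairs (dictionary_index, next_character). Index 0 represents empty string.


LZ78 encoding steps:
Dictionary: {0: ''}
Step 1: w='' (idx 0), next='a' -> output (0, 'a'), add 'a' as idx 1
Step 2: w='a' (idx 1), next='a' -> output (1, 'a'), add 'aa' as idx 2
Step 3: w='' (idx 0), next='b' -> output (0, 'b'), add 'b' as idx 3
Step 4: w='a' (idx 1), next='b' -> output (1, 'b'), add 'ab' as idx 4
Step 5: w='aa' (idx 2), end of input -> output (2, '')


Encoded: [(0, 'a'), (1, 'a'), (0, 'b'), (1, 'b'), (2, '')]
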